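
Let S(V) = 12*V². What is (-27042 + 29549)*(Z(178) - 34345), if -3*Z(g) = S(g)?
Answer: -403830067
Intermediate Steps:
Z(g) = -4*g²
(-27042 + 29549)*(Z(178) - 34345) = (-27042 + 29549)*(-4*178² - 34345) = 2507*(-4*31684 - 34345) = 2507*(-126736 - 34345) = 2507*(-161081) = -403830067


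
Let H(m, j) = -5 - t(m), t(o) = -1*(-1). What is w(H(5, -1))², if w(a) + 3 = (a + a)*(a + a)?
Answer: 19881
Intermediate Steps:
t(o) = 1
H(m, j) = -6 (H(m, j) = -5 - 1*1 = -5 - 1 = -6)
w(a) = -3 + 4*a² (w(a) = -3 + (a + a)*(a + a) = -3 + (2*a)*(2*a) = -3 + 4*a²)
w(H(5, -1))² = (-3 + 4*(-6)²)² = (-3 + 4*36)² = (-3 + 144)² = 141² = 19881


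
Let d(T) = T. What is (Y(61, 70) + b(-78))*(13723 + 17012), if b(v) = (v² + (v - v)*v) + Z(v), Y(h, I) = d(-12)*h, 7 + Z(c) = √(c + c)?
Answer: 164278575 + 61470*I*√39 ≈ 1.6428e+8 + 3.8388e+5*I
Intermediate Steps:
Z(c) = -7 + √2*√c (Z(c) = -7 + √(c + c) = -7 + √(2*c) = -7 + √2*√c)
Y(h, I) = -12*h
b(v) = -7 + v² + √2*√v (b(v) = (v² + (v - v)*v) + (-7 + √2*√v) = (v² + 0*v) + (-7 + √2*√v) = (v² + 0) + (-7 + √2*√v) = v² + (-7 + √2*√v) = -7 + v² + √2*√v)
(Y(61, 70) + b(-78))*(13723 + 17012) = (-12*61 + (-7 + (-78)² + √2*√(-78)))*(13723 + 17012) = (-732 + (-7 + 6084 + √2*(I*√78)))*30735 = (-732 + (-7 + 6084 + 2*I*√39))*30735 = (-732 + (6077 + 2*I*√39))*30735 = (5345 + 2*I*√39)*30735 = 164278575 + 61470*I*√39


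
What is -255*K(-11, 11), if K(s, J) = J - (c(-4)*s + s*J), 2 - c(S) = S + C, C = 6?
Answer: -33660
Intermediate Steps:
c(S) = -4 - S (c(S) = 2 - (S + 6) = 2 - (6 + S) = 2 + (-6 - S) = -4 - S)
K(s, J) = J - J*s (K(s, J) = J - ((-4 - 1*(-4))*s + s*J) = J - ((-4 + 4)*s + J*s) = J - (0*s + J*s) = J - (0 + J*s) = J - J*s)
-255*K(-11, 11) = -2805*(1 - 1*(-11)) = -2805*(1 + 11) = -2805*12 = -255*132 = -33660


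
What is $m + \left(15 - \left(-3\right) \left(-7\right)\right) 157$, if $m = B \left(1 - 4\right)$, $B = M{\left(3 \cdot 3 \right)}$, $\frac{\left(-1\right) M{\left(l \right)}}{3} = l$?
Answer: $-861$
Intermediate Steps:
$M{\left(l \right)} = - 3 l$
$B = -27$ ($B = - 3 \cdot 3 \cdot 3 = \left(-3\right) 9 = -27$)
$m = 81$ ($m = - 27 \left(1 - 4\right) = \left(-27\right) \left(-3\right) = 81$)
$m + \left(15 - \left(-3\right) \left(-7\right)\right) 157 = 81 + \left(15 - \left(-3\right) \left(-7\right)\right) 157 = 81 + \left(15 - 21\right) 157 = 81 - 942 = -861$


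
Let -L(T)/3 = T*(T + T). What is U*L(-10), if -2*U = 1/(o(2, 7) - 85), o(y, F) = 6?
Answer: -300/79 ≈ -3.7975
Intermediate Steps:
L(T) = -6*T² (L(T) = -3*T*(T + T) = -3*T*2*T = -6*T²)
U = 1/158 (U = -1/(2*(6 - 85)) = -½/(-79) = -½*(-1/79) = 1/158 ≈ 0.0063291)
U*L(-10) = (-6*(-10)²)/158 = (-6*100)/158 = (1/158)*(-600) = -300/79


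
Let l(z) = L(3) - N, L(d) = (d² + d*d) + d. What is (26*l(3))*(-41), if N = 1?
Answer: -21320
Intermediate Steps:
L(d) = d + 2*d² (L(d) = (d² + d²) + d = 2*d² + d = d + 2*d²)
l(z) = 20 (l(z) = 3*(1 + 2*3) - 1*1 = 3*(1 + 6) - 1 = 3*7 - 1 = 21 - 1 = 20)
(26*l(3))*(-41) = (26*20)*(-41) = 520*(-41) = -21320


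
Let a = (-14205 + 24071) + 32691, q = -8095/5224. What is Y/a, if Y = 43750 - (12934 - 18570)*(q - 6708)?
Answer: -49329280483/55579442 ≈ -887.54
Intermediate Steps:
q = -8095/5224 (q = -8095*1/5224 = -8095/5224 ≈ -1.5496)
a = 42557 (a = 9866 + 32691 = 42557)
Y = -49329280483/1306 (Y = 43750 - (12934 - 18570)*(-8095/5224 - 6708) = 43750 - (-5636)*(-35050687)/5224 = 43750 - 1*49386417983/1306 = 43750 - 49386417983/1306 = -49329280483/1306 ≈ -3.7771e+7)
Y/a = -49329280483/1306/42557 = -49329280483/1306*1/42557 = -49329280483/55579442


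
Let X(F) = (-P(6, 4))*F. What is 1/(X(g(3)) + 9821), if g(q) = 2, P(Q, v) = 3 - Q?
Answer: 1/9827 ≈ 0.00010176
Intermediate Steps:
X(F) = 3*F (X(F) = (-(3 - 1*6))*F = (-(3 - 6))*F = (-1*(-3))*F = 3*F)
1/(X(g(3)) + 9821) = 1/(3*2 + 9821) = 1/(6 + 9821) = 1/9827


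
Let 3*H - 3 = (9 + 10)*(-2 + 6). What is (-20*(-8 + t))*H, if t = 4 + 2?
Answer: 3160/3 ≈ 1053.3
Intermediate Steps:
t = 6
H = 79/3 (H = 1 + ((9 + 10)*(-2 + 6))/3 = 1 + (19*4)/3 = 1 + (⅓)*76 = 1 + 76/3 = 79/3 ≈ 26.333)
(-20*(-8 + t))*H = -20*(-8 + 6)*(79/3) = -20*(-2)*(79/3) = 40*(79/3) = 3160/3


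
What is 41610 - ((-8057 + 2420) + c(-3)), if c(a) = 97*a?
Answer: 47538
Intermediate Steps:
41610 - ((-8057 + 2420) + c(-3)) = 41610 - ((-8057 + 2420) + 97*(-3)) = 41610 - (-5637 - 291) = 41610 - 1*(-5928) = 41610 + 5928 = 47538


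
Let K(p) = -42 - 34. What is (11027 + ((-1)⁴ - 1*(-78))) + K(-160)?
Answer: 11030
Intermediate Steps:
K(p) = -76
(11027 + ((-1)⁴ - 1*(-78))) + K(-160) = (11027 + ((-1)⁴ - 1*(-78))) - 76 = (11027 + (1 + 78)) - 76 = (11027 + 79) - 76 = 11106 - 76 = 11030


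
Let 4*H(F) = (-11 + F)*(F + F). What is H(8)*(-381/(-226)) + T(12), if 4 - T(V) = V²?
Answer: -18106/113 ≈ -160.23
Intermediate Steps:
T(V) = 4 - V²
H(F) = F*(-11 + F)/2 (H(F) = ((-11 + F)*(F + F))/4 = ((-11 + F)*(2*F))/4 = (2*F*(-11 + F))/4 = F*(-11 + F)/2)
H(8)*(-381/(-226)) + T(12) = ((½)*8*(-11 + 8))*(-381/(-226)) + (4 - 1*12²) = ((½)*8*(-3))*(-381*(-1/226)) + (4 - 1*144) = -12*381/226 + (4 - 144) = -2286/113 - 140 = -18106/113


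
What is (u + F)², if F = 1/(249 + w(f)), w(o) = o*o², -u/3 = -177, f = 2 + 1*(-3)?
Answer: 17341992721/61504 ≈ 2.8197e+5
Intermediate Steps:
f = -1 (f = 2 - 3 = -1)
u = 531 (u = -3*(-177) = 531)
w(o) = o³
F = 1/248 (F = 1/(249 + (-1)³) = 1/(249 - 1) = 1/248 ≈ 0.0040323)
(u + F)² = (531 + 1/248)² = (131689/248)² = 17341992721/61504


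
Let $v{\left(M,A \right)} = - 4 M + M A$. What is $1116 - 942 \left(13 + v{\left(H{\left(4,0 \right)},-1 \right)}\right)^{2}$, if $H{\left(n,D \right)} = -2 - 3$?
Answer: $-1359132$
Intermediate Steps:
$H{\left(n,D \right)} = -5$ ($H{\left(n,D \right)} = -2 - 3 = -5$)
$v{\left(M,A \right)} = - 4 M + A M$
$1116 - 942 \left(13 + v{\left(H{\left(4,0 \right)},-1 \right)}\right)^{2} = 1116 - 942 \left(13 - 5 \left(-4 - 1\right)\right)^{2} = 1116 - 942 \left(13 - -25\right)^{2} = 1116 - 942 \left(13 + 25\right)^{2} = 1116 - 942 \cdot 38^{2} = 1116 - 1360248 = -1359132$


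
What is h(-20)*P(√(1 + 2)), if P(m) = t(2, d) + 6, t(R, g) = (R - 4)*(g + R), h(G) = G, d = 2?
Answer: 40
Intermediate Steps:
t(R, g) = (-4 + R)*(R + g)
P(m) = -2 (P(m) = (2² - 4*2 - 4*2 + 2*2) + 6 = (4 - 8 - 8 + 4) + 6 = -8 + 6 = -2)
h(-20)*P(√(1 + 2)) = -20*(-2) = 40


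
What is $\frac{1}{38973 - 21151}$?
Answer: $\frac{1}{17822} \approx 5.611 \cdot 10^{-5}$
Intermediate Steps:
$\frac{1}{38973 - 21151} = \frac{1}{17822}$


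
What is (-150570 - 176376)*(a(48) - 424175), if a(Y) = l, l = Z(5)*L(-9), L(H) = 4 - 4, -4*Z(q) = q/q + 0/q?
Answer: 138682319550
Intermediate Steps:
Z(q) = -¼ (Z(q) = -(q/q + 0/q)/4 = -(1 + 0)/4 = -¼*1 = -¼)
L(H) = 0
l = 0 (l = -¼*0 = 0)
a(Y) = 0
(-150570 - 176376)*(a(48) - 424175) = (-150570 - 176376)*(0 - 424175) = -326946*(-424175) = 138682319550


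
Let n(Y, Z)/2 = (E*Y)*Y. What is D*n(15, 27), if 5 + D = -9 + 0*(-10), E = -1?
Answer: 6300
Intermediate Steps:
D = -14 (D = -5 + (-9 + 0*(-10)) = -5 + (-9 + 0) = -5 - 9 = -14)
n(Y, Z) = -2*Y² (n(Y, Z) = 2*((-Y)*Y) = 2*(-Y²) = -2*Y²)
D*n(15, 27) = -(-28)*15² = -(-28)*225 = -14*(-450) = 6300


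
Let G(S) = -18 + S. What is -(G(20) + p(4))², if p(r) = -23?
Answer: -441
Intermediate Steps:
-(G(20) + p(4))² = -((-18 + 20) - 23)² = -(2 - 23)² = -1*(-21)² = -1*441 = -441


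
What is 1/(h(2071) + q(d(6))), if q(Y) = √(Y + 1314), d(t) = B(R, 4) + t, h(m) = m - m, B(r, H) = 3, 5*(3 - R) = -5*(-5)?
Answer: √3/63 ≈ 0.027493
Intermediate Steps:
R = -2 (R = 3 - (-1)*(-5) = 3 - ⅕*25 = 3 - 5 = -2)
h(m) = 0
d(t) = 3 + t
q(Y) = √(1314 + Y)
1/(h(2071) + q(d(6))) = 1/(0 + √(1314 + (3 + 6))) = 1/(0 + √(1314 + 9)) = 1/(0 + √1323) = 1/(0 + 21*√3) = 1/(21*√3) = √3/63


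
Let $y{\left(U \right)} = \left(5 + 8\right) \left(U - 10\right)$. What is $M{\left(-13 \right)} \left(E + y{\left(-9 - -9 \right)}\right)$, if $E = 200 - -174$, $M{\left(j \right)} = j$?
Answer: $-3172$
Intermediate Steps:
$y{\left(U \right)} = -130 + 13 U$ ($y{\left(U \right)} = 13 \left(-10 + U\right) = -130 + 13 U$)
$E = 374$ ($E = 200 + 174 = 374$)
$M{\left(-13 \right)} \left(E + y{\left(-9 - -9 \right)}\right) = - 13 \left(374 - \left(130 - 13 \left(-9 - -9\right)\right)\right) = - 13 \left(374 - \left(130 - 13 \left(-9 + 9\right)\right)\right) = - 13 \left(374 + \left(-130 + 13 \cdot 0\right)\right) = - 13 \left(374 + \left(-130 + 0\right)\right) = - 13 \left(374 - 130\right) = \left(-13\right) 244 = -3172$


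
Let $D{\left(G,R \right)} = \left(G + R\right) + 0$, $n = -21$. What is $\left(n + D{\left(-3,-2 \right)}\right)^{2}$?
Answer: $676$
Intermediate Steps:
$D{\left(G,R \right)} = G + R$
$\left(n + D{\left(-3,-2 \right)}\right)^{2} = \left(-21 - 5\right)^{2} = \left(-26\right)^{2} = 676$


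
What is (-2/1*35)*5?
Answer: -350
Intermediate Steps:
(-2/1*35)*5 = (-2*1*35)*5 = -2*35*5 = -70*5 = -350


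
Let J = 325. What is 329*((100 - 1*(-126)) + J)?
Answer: 181279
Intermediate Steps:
329*((100 - 1*(-126)) + J) = 329*((100 - 1*(-126)) + 325) = 329*((100 + 126) + 325) = 329*(226 + 325) = 329*551 = 181279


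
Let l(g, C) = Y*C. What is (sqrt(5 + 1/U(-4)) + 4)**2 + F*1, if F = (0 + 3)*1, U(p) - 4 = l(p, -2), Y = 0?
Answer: 97/4 + 4*sqrt(21) ≈ 42.580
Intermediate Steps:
l(g, C) = 0 (l(g, C) = 0*C = 0)
U(p) = 4 (U(p) = 4 + 0 = 4)
F = 3 (F = 3*1 = 3)
(sqrt(5 + 1/U(-4)) + 4)**2 + F*1 = (sqrt(5 + 1/4) + 4)**2 + 3*1 = (sqrt(5 + 1/4) + 4)**2 + 3 = (sqrt(21/4) + 4)**2 + 3 = (sqrt(21)/2 + 4)**2 + 3 = (4 + sqrt(21)/2)**2 + 3 = 3 + (4 + sqrt(21)/2)**2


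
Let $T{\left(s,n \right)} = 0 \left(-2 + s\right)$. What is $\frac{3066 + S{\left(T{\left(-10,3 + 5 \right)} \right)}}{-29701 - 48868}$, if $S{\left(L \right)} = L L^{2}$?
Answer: $- \frac{3066}{78569} \approx -0.039023$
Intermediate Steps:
$T{\left(s,n \right)} = 0$
$S{\left(L \right)} = L^{3}$
$\frac{3066 + S{\left(T{\left(-10,3 + 5 \right)} \right)}}{-29701 - 48868} = \frac{3066 + 0^{3}}{-29701 - 48868} = \frac{3066 + 0}{-78569} = 3066 \left(- \frac{1}{78569}\right) = - \frac{3066}{78569}$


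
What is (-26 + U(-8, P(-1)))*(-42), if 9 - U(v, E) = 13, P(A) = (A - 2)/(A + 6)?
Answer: 1260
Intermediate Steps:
P(A) = (-2 + A)/(6 + A)
U(v, E) = -4 (U(v, E) = 9 - 1*13 = 9 - 13 = -4)
(-26 + U(-8, P(-1)))*(-42) = (-26 - 4)*(-42) = -30*(-42) = 1260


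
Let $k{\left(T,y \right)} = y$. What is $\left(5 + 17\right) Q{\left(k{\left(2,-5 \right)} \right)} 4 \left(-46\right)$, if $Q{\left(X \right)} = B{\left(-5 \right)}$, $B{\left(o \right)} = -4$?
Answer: $16192$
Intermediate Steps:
$Q{\left(X \right)} = -4$
$\left(5 + 17\right) Q{\left(k{\left(2,-5 \right)} \right)} 4 \left(-46\right) = \left(5 + 17\right) \left(\left(-4\right) 4\right) \left(-46\right) = 22 \left(-16\right) \left(-46\right) = \left(-352\right) \left(-46\right) = 16192$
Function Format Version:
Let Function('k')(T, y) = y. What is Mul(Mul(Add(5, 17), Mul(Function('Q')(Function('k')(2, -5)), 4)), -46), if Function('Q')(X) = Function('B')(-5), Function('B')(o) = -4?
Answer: 16192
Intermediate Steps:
Function('Q')(X) = -4
Mul(Mul(Add(5, 17), Mul(Function('Q')(Function('k')(2, -5)), 4)), -46) = Mul(Mul(Add(5, 17), Mul(-4, 4)), -46) = Mul(Mul(22, -16), -46) = Mul(-352, -46) = 16192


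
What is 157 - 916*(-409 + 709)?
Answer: -274643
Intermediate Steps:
157 - 916*(-409 + 709) = 157 - 916*300 = 157 - 274800 = -274643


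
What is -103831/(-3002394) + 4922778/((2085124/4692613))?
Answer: 8669672423747958770/782545473357 ≈ 1.1079e+7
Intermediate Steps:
-103831/(-3002394) + 4922778/((2085124/4692613)) = -103831*(-1/3002394) + 4922778/((2085124*(1/4692613))) = 103831/3002394 + 4922778/(2085124/4692613) = 103831/3002394 + 4922778*(4692613/2085124) = 103831/3002394 + 11550346019457/1042562 = 8669672423747958770/782545473357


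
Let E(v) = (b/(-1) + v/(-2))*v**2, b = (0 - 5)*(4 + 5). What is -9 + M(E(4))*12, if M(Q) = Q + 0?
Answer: 8247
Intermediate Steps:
b = -45 (b = -5*9 = -45)
E(v) = v**2*(45 - v/2) (E(v) = (-45/(-1) + v/(-2))*v**2 = (-45*(-1) + v*(-1/2))*v**2 = (45 - v/2)*v**2 = v**2*(45 - v/2))
M(Q) = Q
-9 + M(E(4))*12 = -9 + ((1/2)*4**2*(90 - 1*4))*12 = -9 + ((1/2)*16*(90 - 4))*12 = -9 + ((1/2)*16*86)*12 = -9 + 688*12 = -9 + 8256 = 8247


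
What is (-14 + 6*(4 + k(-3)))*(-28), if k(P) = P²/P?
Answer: 224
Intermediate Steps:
k(P) = P
(-14 + 6*(4 + k(-3)))*(-28) = (-14 + 6*(4 - 3))*(-28) = (-14 + 6*1)*(-28) = (-14 + 6)*(-28) = -8*(-28) = 224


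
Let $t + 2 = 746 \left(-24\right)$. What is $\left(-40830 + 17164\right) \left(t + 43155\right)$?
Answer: $-597542834$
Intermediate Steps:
$t = -17906$ ($t = -2 + 746 \left(-24\right) = -2 - 17904 = -17906$)
$\left(-40830 + 17164\right) \left(t + 43155\right) = \left(-40830 + 17164\right) \left(-17906 + 43155\right) = \left(-23666\right) 25249 = -597542834$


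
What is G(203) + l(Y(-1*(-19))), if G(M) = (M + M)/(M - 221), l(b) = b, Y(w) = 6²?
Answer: 121/9 ≈ 13.444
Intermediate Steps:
Y(w) = 36
G(M) = 2*M/(-221 + M) (G(M) = (2*M)/(-221 + M) = 2*M/(-221 + M))
G(203) + l(Y(-1*(-19))) = 2*203/(-221 + 203) + 36 = 2*203/(-18) + 36 = 2*203*(-1/18) + 36 = -203/9 + 36 = 121/9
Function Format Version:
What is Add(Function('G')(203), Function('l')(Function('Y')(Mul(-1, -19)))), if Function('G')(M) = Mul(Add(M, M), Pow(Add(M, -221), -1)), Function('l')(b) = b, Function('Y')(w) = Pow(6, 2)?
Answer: Rational(121, 9) ≈ 13.444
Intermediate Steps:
Function('Y')(w) = 36
Function('G')(M) = Mul(2, M, Pow(Add(-221, M), -1)) (Function('G')(M) = Mul(Mul(2, M), Pow(Add(-221, M), -1)) = Mul(2, M, Pow(Add(-221, M), -1)))
Add(Function('G')(203), Function('l')(Function('Y')(Mul(-1, -19)))) = Add(Mul(2, 203, Pow(Add(-221, 203), -1)), 36) = Add(Mul(2, 203, Pow(-18, -1)), 36) = Add(Mul(2, 203, Rational(-1, 18)), 36) = Add(Rational(-203, 9), 36) = Rational(121, 9)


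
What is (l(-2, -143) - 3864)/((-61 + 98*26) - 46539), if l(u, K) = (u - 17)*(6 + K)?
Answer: 1261/44052 ≈ 0.028625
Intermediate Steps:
l(u, K) = (-17 + u)*(6 + K)
(l(-2, -143) - 3864)/((-61 + 98*26) - 46539) = ((-102 - 17*(-143) + 6*(-2) - 143*(-2)) - 3864)/((-61 + 98*26) - 46539) = ((-102 + 2431 - 12 + 286) - 3864)/((-61 + 2548) - 46539) = (2603 - 3864)/(2487 - 46539) = -1261/(-44052) = -1261*(-1/44052) = 1261/44052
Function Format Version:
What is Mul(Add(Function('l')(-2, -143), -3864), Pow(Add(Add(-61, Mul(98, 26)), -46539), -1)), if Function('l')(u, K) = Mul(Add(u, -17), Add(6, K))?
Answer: Rational(1261, 44052) ≈ 0.028625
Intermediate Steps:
Function('l')(u, K) = Mul(Add(-17, u), Add(6, K))
Mul(Add(Function('l')(-2, -143), -3864), Pow(Add(Add(-61, Mul(98, 26)), -46539), -1)) = Mul(Add(Add(-102, Mul(-17, -143), Mul(6, -2), Mul(-143, -2)), -3864), Pow(Add(Add(-61, Mul(98, 26)), -46539), -1)) = Mul(Add(Add(-102, 2431, -12, 286), -3864), Pow(Add(Add(-61, 2548), -46539), -1)) = Mul(Add(2603, -3864), Pow(Add(2487, -46539), -1)) = Mul(-1261, Pow(-44052, -1)) = Mul(-1261, Rational(-1, 44052)) = Rational(1261, 44052)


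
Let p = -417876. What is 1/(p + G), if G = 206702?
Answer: -1/211174 ≈ -4.7354e-6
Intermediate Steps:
1/(p + G) = 1/(-417876 + 206702) = 1/(-211174) = -1/211174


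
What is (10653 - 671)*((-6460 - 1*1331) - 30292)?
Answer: -380144506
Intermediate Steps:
(10653 - 671)*((-6460 - 1*1331) - 30292) = 9982*((-6460 - 1331) - 30292) = 9982*(-7791 - 30292) = 9982*(-38083) = -380144506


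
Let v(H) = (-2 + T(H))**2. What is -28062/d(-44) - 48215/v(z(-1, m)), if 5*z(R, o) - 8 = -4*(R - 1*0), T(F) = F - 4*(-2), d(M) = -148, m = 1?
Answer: -32223533/65268 ≈ -493.71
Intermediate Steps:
T(F) = 8 + F (T(F) = F + 8 = 8 + F)
z(R, o) = 8/5 - 4*R/5 (z(R, o) = 8/5 + (-4*(R - 1*0))/5 = 8/5 + (-4*(R + 0))/5 = 8/5 + (-4*R)/5 = 8/5 - 4*R/5)
v(H) = (6 + H)**2 (v(H) = (-2 + (8 + H))**2 = (6 + H)**2)
-28062/d(-44) - 48215/v(z(-1, m)) = -28062/(-148) - 48215/(6 + (8/5 - 4/5*(-1)))**2 = -28062*(-1/148) - 48215/(6 + (8/5 + 4/5))**2 = 14031/74 - 48215/(6 + 12/5)**2 = 14031/74 - 48215/((42/5)**2) = 14031/74 - 48215/1764/25 = 14031/74 - 48215*25/1764 = 14031/74 - 1205375/1764 = -32223533/65268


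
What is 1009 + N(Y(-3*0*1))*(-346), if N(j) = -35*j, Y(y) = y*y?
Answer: 1009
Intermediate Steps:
Y(y) = y²
1009 + N(Y(-3*0*1))*(-346) = 1009 - 35*(-3*0*1)²*(-346) = 1009 - 35*(0*1)²*(-346) = 1009 - 35*0²*(-346) = 1009 - 35*0*(-346) = 1009 + 0*(-346) = 1009 + 0 = 1009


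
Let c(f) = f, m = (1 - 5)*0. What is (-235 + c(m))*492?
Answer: -115620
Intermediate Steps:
m = 0 (m = -4*0 = 0)
(-235 + c(m))*492 = (-235 + 0)*492 = -235*492 = -115620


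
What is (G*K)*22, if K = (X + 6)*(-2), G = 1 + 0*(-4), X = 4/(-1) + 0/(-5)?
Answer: -88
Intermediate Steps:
X = -4 (X = 4*(-1) + 0*(-⅕) = -4 + 0 = -4)
G = 1 (G = 1 + 0 = 1)
K = -4 (K = (-4 + 6)*(-2) = 2*(-2) = -4)
(G*K)*22 = (1*(-4))*22 = -4*22 = -88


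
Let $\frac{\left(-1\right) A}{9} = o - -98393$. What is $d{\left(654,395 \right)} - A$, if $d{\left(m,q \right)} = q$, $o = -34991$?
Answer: $571013$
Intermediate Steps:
$A = -570618$ ($A = - 9 \left(-34991 - -98393\right) = - 9 \left(-34991 + 98393\right) = \left(-9\right) 63402 = -570618$)
$d{\left(654,395 \right)} - A = 395 - -570618 = 395 + 570618 = 571013$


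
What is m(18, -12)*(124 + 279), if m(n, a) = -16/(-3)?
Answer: 6448/3 ≈ 2149.3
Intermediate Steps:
m(n, a) = 16/3 (m(n, a) = -16*(-⅓) = 16/3)
m(18, -12)*(124 + 279) = 16*(124 + 279)/3 = (16/3)*403 = 6448/3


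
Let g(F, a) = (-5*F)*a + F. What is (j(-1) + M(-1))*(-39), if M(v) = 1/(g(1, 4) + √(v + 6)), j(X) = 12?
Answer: -165867/356 + 39*√5/356 ≈ -465.67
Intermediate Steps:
g(F, a) = F - 5*F*a (g(F, a) = -5*F*a + F = F - 5*F*a)
M(v) = 1/(-19 + √(6 + v)) (M(v) = 1/(1*(1 - 5*4) + √(v + 6)) = 1/(1*(1 - 20) + √(6 + v)) = 1/(1*(-19) + √(6 + v)) = 1/(-19 + √(6 + v)))
(j(-1) + M(-1))*(-39) = (12 + 1/(-19 + √(6 - 1)))*(-39) = (12 + 1/(-19 + √5))*(-39) = -468 - 39/(-19 + √5)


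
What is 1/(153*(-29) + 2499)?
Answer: -1/1938 ≈ -0.00051600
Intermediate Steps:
1/(153*(-29) + 2499) = 1/(-4437 + 2499) = 1/(-1938) = -1/1938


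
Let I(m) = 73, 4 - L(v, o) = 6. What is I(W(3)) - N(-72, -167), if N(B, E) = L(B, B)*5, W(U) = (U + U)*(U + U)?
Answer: 83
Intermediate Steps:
L(v, o) = -2 (L(v, o) = 4 - 1*6 = 4 - 6 = -2)
W(U) = 4*U² (W(U) = (2*U)*(2*U) = 4*U²)
N(B, E) = -10 (N(B, E) = -2*5 = -10)
I(W(3)) - N(-72, -167) = 73 - 1*(-10) = 73 + 10 = 83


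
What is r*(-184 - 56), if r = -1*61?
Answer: 14640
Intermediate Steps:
r = -61
r*(-184 - 56) = -61*(-184 - 56) = -61*(-240) = 14640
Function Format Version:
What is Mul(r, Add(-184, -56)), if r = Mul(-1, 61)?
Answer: 14640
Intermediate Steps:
r = -61
Mul(r, Add(-184, -56)) = Mul(-61, Add(-184, -56)) = Mul(-61, -240) = 14640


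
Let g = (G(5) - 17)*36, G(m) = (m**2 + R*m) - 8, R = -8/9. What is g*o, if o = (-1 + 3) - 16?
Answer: 2240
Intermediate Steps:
R = -8/9 (R = -8*1/9 = -8/9 ≈ -0.88889)
o = -14 (o = 2 - 16 = -14)
G(m) = -8 + m**2 - 8*m/9 (G(m) = (m**2 - 8*m/9) - 8 = -8 + m**2 - 8*m/9)
g = -160 (g = ((-8 + 5**2 - 8/9*5) - 17)*36 = ((-8 + 25 - 40/9) - 17)*36 = (113/9 - 17)*36 = -40/9*36 = -160)
g*o = -160*(-14) = 2240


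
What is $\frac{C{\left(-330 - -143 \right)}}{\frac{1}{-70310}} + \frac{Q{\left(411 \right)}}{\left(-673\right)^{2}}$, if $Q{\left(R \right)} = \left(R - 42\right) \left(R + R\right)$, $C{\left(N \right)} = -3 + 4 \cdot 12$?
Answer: $- \frac{1433044406232}{452929} \approx -3.1639 \cdot 10^{6}$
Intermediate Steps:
$C{\left(N \right)} = 45$ ($C{\left(N \right)} = -3 + 48 = 45$)
$Q{\left(R \right)} = 2 R \left(-42 + R\right)$ ($Q{\left(R \right)} = \left(-42 + R\right) 2 R = 2 R \left(-42 + R\right)$)
$\frac{C{\left(-330 - -143 \right)}}{\frac{1}{-70310}} + \frac{Q{\left(411 \right)}}{\left(-673\right)^{2}} = \frac{45}{\frac{1}{-70310}} + \frac{2 \cdot 411 \left(-42 + 411\right)}{\left(-673\right)^{2}} = \frac{45}{- \frac{1}{70310}} + \frac{2 \cdot 411 \cdot 369}{452929} = 45 \left(-70310\right) + 303318 \cdot \frac{1}{452929} = -3163950 + \frac{303318}{452929} = - \frac{1433044406232}{452929}$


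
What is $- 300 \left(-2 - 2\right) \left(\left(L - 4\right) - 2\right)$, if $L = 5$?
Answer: $-1200$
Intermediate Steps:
$- 300 \left(-2 - 2\right) \left(\left(L - 4\right) - 2\right) = - 300 \left(-2 - 2\right) \left(\left(5 - 4\right) - 2\right) = - 300 \left(- 4 \left(1 - 2\right)\right) = - 300 \left(\left(-4\right) \left(-1\right)\right) = \left(-300\right) 4 = -1200$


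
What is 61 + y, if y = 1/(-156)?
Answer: 9515/156 ≈ 60.994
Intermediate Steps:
y = -1/156 ≈ -0.0064103
61 + y = 61 - 1/156 = 9515/156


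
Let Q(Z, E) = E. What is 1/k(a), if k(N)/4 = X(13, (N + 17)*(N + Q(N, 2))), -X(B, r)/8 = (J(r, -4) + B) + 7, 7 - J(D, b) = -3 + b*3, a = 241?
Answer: -1/1344 ≈ -0.00074405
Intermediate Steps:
J(D, b) = 10 - 3*b (J(D, b) = 7 - (-3 + b*3) = 7 - (-3 + 3*b) = 7 + (3 - 3*b) = 10 - 3*b)
X(B, r) = -232 - 8*B (X(B, r) = -8*(((10 - 3*(-4)) + B) + 7) = -8*(((10 + 12) + B) + 7) = -8*((22 + B) + 7) = -8*(29 + B) = -232 - 8*B)
k(N) = -1344 (k(N) = 4*(-232 - 8*13) = 4*(-232 - 104) = 4*(-336) = -1344)
1/k(a) = 1/(-1344) = -1/1344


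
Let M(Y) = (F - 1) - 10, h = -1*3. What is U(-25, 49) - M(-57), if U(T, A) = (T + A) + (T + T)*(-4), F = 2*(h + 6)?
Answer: 229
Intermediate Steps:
h = -3
F = 6 (F = 2*(-3 + 6) = 2*3 = 6)
U(T, A) = A - 7*T (U(T, A) = (A + T) + (2*T)*(-4) = (A + T) - 8*T = A - 7*T)
M(Y) = -5 (M(Y) = (6 - 1) - 10 = 5 - 10 = -5)
U(-25, 49) - M(-57) = (49 - 7*(-25)) - 1*(-5) = (49 + 175) + 5 = 224 + 5 = 229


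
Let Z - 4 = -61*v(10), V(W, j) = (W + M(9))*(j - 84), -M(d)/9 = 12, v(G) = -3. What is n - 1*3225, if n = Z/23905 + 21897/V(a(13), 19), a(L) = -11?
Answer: -17022694147/5283005 ≈ -3222.2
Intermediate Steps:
M(d) = -108 (M(d) = -9*12 = -108)
V(W, j) = (-108 + W)*(-84 + j) (V(W, j) = (W - 108)*(j - 84) = (-108 + W)*(-84 + j))
Z = 187 (Z = 4 - 61*(-3) = 4 + 183 = 187)
n = 14996978/5283005 (n = 187/23905 + 21897/(9072 - 108*19 - 84*(-11) - 11*19) = 187*(1/23905) + 21897/(9072 - 2052 + 924 - 209) = 187/23905 + 21897/7735 = 14996978/5283005 ≈ 2.8387)
n - 1*3225 = 14996978/5283005 - 1*3225 = 14996978/5283005 - 3225 = -17022694147/5283005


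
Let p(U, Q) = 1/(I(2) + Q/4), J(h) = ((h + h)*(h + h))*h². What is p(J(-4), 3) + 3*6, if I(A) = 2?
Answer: 202/11 ≈ 18.364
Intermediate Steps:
J(h) = 4*h⁴ (J(h) = ((2*h)*(2*h))*h² = (4*h²)*h² = 4*h⁴)
p(U, Q) = 1/(2 + Q/4)
p(J(-4), 3) + 3*6 = 4/(8 + 3) + 3*6 = 4/11 + 18 = 202/11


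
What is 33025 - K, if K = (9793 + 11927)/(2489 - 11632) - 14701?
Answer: 436380538/9143 ≈ 47728.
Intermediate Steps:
K = -134432963/9143 (K = 21720/(-9143) - 14701 = 21720*(-1/9143) - 14701 = -21720/9143 - 14701 = -134432963/9143 ≈ -14703.)
33025 - K = 33025 - 1*(-134432963/9143) = 33025 + 134432963/9143 = 436380538/9143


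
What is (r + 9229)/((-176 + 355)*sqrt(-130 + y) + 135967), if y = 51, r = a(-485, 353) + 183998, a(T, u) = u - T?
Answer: 26386435855/18489556328 - 34737635*I*sqrt(79)/18489556328 ≈ 1.4271 - 0.016699*I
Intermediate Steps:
r = 184836 (r = (353 - 1*(-485)) + 183998 = (353 + 485) + 183998 = 838 + 183998 = 184836)
(r + 9229)/((-176 + 355)*sqrt(-130 + y) + 135967) = (184836 + 9229)/((-176 + 355)*sqrt(-130 + 51) + 135967) = 194065/(179*sqrt(-79) + 135967) = 194065/(179*(I*sqrt(79)) + 135967) = 194065/(179*I*sqrt(79) + 135967) = 194065/(135967 + 179*I*sqrt(79))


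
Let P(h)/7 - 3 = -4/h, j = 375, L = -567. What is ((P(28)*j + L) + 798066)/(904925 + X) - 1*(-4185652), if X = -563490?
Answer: 1429128895619/341435 ≈ 4.1857e+6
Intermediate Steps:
P(h) = 21 - 28/h (P(h) = 21 + 7*(-4/h) = 21 - 28/h)
((P(28)*j + L) + 798066)/(904925 + X) - 1*(-4185652) = (((21 - 28/28)*375 - 567) + 798066)/(904925 - 563490) - 1*(-4185652) = (((21 - 28*1/28)*375 - 567) + 798066)/341435 + 4185652 = (((21 - 1)*375 - 567) + 798066)*(1/341435) + 4185652 = ((20*375 - 567) + 798066)*(1/341435) + 4185652 = ((7500 - 567) + 798066)*(1/341435) + 4185652 = (6933 + 798066)*(1/341435) + 4185652 = 804999*(1/341435) + 4185652 = 804999/341435 + 4185652 = 1429128895619/341435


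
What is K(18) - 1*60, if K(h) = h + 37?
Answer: -5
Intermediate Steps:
K(h) = 37 + h
K(18) - 1*60 = (37 + 18) - 1*60 = 55 - 60 = -5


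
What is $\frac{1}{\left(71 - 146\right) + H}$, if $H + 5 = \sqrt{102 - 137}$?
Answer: $- \frac{16}{1287} - \frac{i \sqrt{35}}{6435} \approx -0.012432 - 0.00091936 i$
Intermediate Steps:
$H = -5 + i \sqrt{35}$ ($H = -5 + \sqrt{102 - 137} = -5 + \sqrt{-35} = -5 + i \sqrt{35} \approx -5.0 + 5.9161 i$)
$\frac{1}{\left(71 - 146\right) + H} = \frac{1}{\left(71 - 146\right) - \left(5 - i \sqrt{35}\right)} = \frac{1}{-75 - \left(5 - i \sqrt{35}\right)} = \frac{1}{-80 + i \sqrt{35}}$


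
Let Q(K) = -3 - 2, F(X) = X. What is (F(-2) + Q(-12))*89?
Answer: -623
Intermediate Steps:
Q(K) = -5
(F(-2) + Q(-12))*89 = (-2 - 5)*89 = -7*89 = -623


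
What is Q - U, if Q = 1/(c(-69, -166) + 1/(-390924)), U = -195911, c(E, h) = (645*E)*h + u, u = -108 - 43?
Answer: 565795087106550769/2888021025395 ≈ 1.9591e+5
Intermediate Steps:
u = -151
c(E, h) = -151 + 645*E*h (c(E, h) = (645*E)*h - 151 = 645*E*h - 151 = -151 + 645*E*h)
Q = 390924/2888021025395 (Q = 1/((-151 + 645*(-69)*(-166)) + 1/(-390924)) = 1/((-151 + 7387830) - 1/390924) = 1/(7387679 - 1/390924) = 1/(2888021025395/390924) = 390924/2888021025395 ≈ 1.3536e-7)
Q - U = 390924/2888021025395 - 1*(-195911) = 390924/2888021025395 + 195911 = 565795087106550769/2888021025395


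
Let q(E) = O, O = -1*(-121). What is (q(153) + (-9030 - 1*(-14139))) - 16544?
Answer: -11314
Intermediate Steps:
O = 121
q(E) = 121
(q(153) + (-9030 - 1*(-14139))) - 16544 = (121 + (-9030 - 1*(-14139))) - 16544 = (121 + (-9030 + 14139)) - 16544 = (121 + 5109) - 16544 = 5230 - 16544 = -11314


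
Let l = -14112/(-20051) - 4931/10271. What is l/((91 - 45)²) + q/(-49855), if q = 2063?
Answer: -896711246378163/21725668578640780 ≈ -0.041274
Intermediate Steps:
l = 46072871/205943821 (l = -14112*(-1/20051) - 4931*1/10271 = 14112/20051 - 4931/10271 = 46072871/205943821 ≈ 0.22372)
l/((91 - 45)²) + q/(-49855) = 46072871/(205943821*((91 - 45)²)) + 2063/(-49855) = 46072871/(205943821*(46²)) + 2063*(-1/49855) = (46072871/205943821)/2116 - 2063/49855 = (46072871/205943821)*(1/2116) - 2063/49855 = 46072871/435777125236 - 2063/49855 = -896711246378163/21725668578640780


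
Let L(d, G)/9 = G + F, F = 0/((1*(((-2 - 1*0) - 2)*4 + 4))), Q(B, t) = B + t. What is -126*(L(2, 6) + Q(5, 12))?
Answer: -8946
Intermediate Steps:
F = 0 (F = 0/((1*(((-2 + 0) - 2)*4 + 4))) = 0/((1*((-2 - 2)*4 + 4))) = 0/((1*(-4*4 + 4))) = 0/((1*(-16 + 4))) = 0/((1*(-12))) = 0/(-12) = 0*(-1/12) = 0)
L(d, G) = 9*G (L(d, G) = 9*(G + 0) = 9*G)
-126*(L(2, 6) + Q(5, 12)) = -126*(9*6 + (5 + 12)) = -126*(54 + 17) = -126*71 = -8946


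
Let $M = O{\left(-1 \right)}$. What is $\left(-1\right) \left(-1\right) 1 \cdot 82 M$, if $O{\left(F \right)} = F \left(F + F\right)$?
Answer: $164$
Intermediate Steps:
$O{\left(F \right)} = 2 F^{2}$ ($O{\left(F \right)} = F 2 F = 2 F^{2}$)
$M = 2$ ($M = 2 \left(-1\right)^{2} = 2 \cdot 1 = 2$)
$\left(-1\right) \left(-1\right) 1 \cdot 82 M = \left(-1\right) \left(-1\right) 1 \cdot 82 \cdot 2 = 1 \cdot 1 \cdot 164 = 1 \cdot 164 = 164$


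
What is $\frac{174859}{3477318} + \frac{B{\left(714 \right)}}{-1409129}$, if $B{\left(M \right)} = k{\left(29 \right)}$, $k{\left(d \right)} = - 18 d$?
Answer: $\frac{248214047807}{4899989636022} \approx 0.050656$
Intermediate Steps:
$B{\left(M \right)} = -522$ ($B{\left(M \right)} = \left(-18\right) 29 = -522$)
$\frac{174859}{3477318} + \frac{B{\left(714 \right)}}{-1409129} = \frac{174859}{3477318} - \frac{522}{-1409129} = 174859 \cdot \frac{1}{3477318} - - \frac{522}{1409129} = \frac{174859}{3477318} + \frac{522}{1409129} = \frac{248214047807}{4899989636022}$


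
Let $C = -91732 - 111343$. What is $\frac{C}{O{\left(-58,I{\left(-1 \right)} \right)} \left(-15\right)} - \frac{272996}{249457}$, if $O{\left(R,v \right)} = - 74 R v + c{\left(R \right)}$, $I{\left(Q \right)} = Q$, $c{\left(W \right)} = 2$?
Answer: $- \frac{209925455}{49392486} \approx -4.2502$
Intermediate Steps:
$C = -203075$
$O{\left(R,v \right)} = 2 - 74 R v$ ($O{\left(R,v \right)} = - 74 R v + 2 = 2 - 74 R v$)
$\frac{C}{O{\left(-58,I{\left(-1 \right)} \right)} \left(-15\right)} - \frac{272996}{249457} = - \frac{203075}{\left(2 - \left(-4292\right) \left(-1\right)\right) \left(-15\right)} - \frac{272996}{249457} = - \frac{203075}{\left(2 - 4292\right) \left(-15\right)} - \frac{272996}{249457} = - \frac{203075}{\left(-4290\right) \left(-15\right)} - \frac{272996}{249457} = - \frac{203075}{64350} - \frac{272996}{249457} = \left(-203075\right) \frac{1}{64350} - \frac{272996}{249457} = - \frac{8123}{2574} - \frac{272996}{249457} = - \frac{209925455}{49392486}$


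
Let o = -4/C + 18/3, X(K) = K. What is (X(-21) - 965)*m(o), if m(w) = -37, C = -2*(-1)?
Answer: 36482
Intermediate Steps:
C = 2
o = 4 (o = -4/2 + 18/3 = -4*1/2 + 18*(1/3) = -2 + 6 = 4)
(X(-21) - 965)*m(o) = (-21 - 965)*(-37) = -986*(-37) = 36482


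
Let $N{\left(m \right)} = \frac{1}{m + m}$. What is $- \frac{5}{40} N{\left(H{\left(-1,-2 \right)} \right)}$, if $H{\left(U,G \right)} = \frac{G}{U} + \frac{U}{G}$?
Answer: $- \frac{1}{40} \approx -0.025$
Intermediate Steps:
$N{\left(m \right)} = \frac{1}{2 m}$
$- \frac{5}{40} N{\left(H{\left(-1,-2 \right)} \right)} = - \frac{5}{40} \frac{1}{2 \left(- \frac{2}{-1} - \frac{1}{-2}\right)} = \left(-5\right) \frac{1}{40} \frac{1}{2 \left(\left(-2\right) \left(-1\right) - - \frac{1}{2}\right)} = - \frac{\frac{1}{2} \frac{1}{2 + \frac{1}{2}}}{8} = - \frac{\frac{1}{2} \frac{1}{\frac{5}{2}}}{8} = - \frac{\frac{1}{2} \cdot \frac{2}{5}}{8} = \left(- \frac{1}{8}\right) \frac{1}{5} = - \frac{1}{40}$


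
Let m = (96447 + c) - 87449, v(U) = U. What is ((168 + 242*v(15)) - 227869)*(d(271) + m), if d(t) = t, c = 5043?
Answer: -3206904152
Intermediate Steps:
m = 14041 (m = (96447 + 5043) - 87449 = 101490 - 87449 = 14041)
((168 + 242*v(15)) - 227869)*(d(271) + m) = ((168 + 242*15) - 227869)*(271 + 14041) = ((168 + 3630) - 227869)*14312 = (3798 - 227869)*14312 = -224071*14312 = -3206904152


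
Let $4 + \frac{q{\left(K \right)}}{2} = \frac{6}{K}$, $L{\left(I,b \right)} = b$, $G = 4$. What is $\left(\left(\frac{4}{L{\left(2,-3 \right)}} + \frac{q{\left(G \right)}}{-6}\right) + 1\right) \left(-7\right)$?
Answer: $- \frac{7}{2} \approx -3.5$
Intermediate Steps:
$q{\left(K \right)} = -8 + \frac{12}{K}$ ($q{\left(K \right)} = -8 + 2 \frac{6}{K} = -8 + \frac{12}{K}$)
$\left(\left(\frac{4}{L{\left(2,-3 \right)}} + \frac{q{\left(G \right)}}{-6}\right) + 1\right) \left(-7\right) = \left(\left(\frac{4}{-3} + \frac{-8 + \frac{12}{4}}{-6}\right) + 1\right) \left(-7\right) = \left(\left(4 \left(- \frac{1}{3}\right) + \left(-8 + 12 \cdot \frac{1}{4}\right) \left(- \frac{1}{6}\right)\right) + 1\right) \left(-7\right) = \left(\left(- \frac{4}{3} + \left(-8 + 3\right) \left(- \frac{1}{6}\right)\right) + 1\right) \left(-7\right) = \left(\left(- \frac{4}{3} - - \frac{5}{6}\right) + 1\right) \left(-7\right) = \left(\left(- \frac{4}{3} + \frac{5}{6}\right) + 1\right) \left(-7\right) = \left(- \frac{1}{2} + 1\right) \left(-7\right) = \frac{1}{2} \left(-7\right) = - \frac{7}{2}$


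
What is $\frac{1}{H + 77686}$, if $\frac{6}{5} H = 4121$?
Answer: $\frac{6}{486721} \approx 1.2327 \cdot 10^{-5}$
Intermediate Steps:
$H = \frac{20605}{6}$ ($H = \frac{5}{6} \cdot 4121 = \frac{20605}{6} \approx 3434.2$)
$\frac{1}{H + 77686} = \frac{1}{\frac{20605}{6} + 77686} = \frac{1}{\frac{486721}{6}} = \frac{6}{486721}$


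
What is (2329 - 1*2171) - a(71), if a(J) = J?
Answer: 87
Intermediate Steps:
(2329 - 1*2171) - a(71) = (2329 - 1*2171) - 1*71 = (2329 - 2171) - 71 = 158 - 71 = 87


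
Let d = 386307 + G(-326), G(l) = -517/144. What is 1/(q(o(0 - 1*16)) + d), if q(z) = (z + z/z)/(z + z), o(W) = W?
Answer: 288/111255517 ≈ 2.5886e-6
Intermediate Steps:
q(z) = (1 + z)/(2*z) (q(z) = (z + 1)/((2*z)) = (1 + z)*(1/(2*z)) = (1 + z)/(2*z))
G(l) = -517/144 (G(l) = -517*1/144 = -517/144)
d = 55627691/144 (d = 386307 - 517/144 = 55627691/144 ≈ 3.8630e+5)
1/(q(o(0 - 1*16)) + d) = 1/((1 + (0 - 1*16))/(2*(0 - 1*16)) + 55627691/144) = 1/((1 + (0 - 16))/(2*(0 - 16)) + 55627691/144) = 1/((1/2)*(1 - 16)/(-16) + 55627691/144) = 1/((1/2)*(-1/16)*(-15) + 55627691/144) = 1/(15/32 + 55627691/144) = 1/(111255517/288) = 288/111255517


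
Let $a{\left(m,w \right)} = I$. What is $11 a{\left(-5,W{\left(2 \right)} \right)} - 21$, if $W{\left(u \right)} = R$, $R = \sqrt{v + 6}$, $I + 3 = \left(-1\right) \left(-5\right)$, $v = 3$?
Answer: $1$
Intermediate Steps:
$I = 2$ ($I = -3 - -5 = -3 + 5 = 2$)
$R = 3$ ($R = \sqrt{3 + 6} = \sqrt{9} = 3$)
$W{\left(u \right)} = 3$
$a{\left(m,w \right)} = 2$
$11 a{\left(-5,W{\left(2 \right)} \right)} - 21 = 11 \cdot 2 - 21 = 22 - 21 = 1$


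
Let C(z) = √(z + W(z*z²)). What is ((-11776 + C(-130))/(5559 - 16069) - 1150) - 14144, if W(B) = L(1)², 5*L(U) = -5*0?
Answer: -80364082/5255 - I*√130/10510 ≈ -15293.0 - 0.0010848*I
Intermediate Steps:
L(U) = 0 (L(U) = (-5*0)/5 = (⅕)*0 = 0)
W(B) = 0 (W(B) = 0² = 0)
C(z) = √z (C(z) = √(z + 0) = √z)
((-11776 + C(-130))/(5559 - 16069) - 1150) - 14144 = ((-11776 + √(-130))/(5559 - 16069) - 1150) - 14144 = ((-11776 + I*√130)/(-10510) - 1150) - 14144 = ((-11776 + I*√130)*(-1/10510) - 1150) - 14144 = ((5888/5255 - I*√130/10510) - 1150) - 14144 = (-6037362/5255 - I*√130/10510) - 14144 = -80364082/5255 - I*√130/10510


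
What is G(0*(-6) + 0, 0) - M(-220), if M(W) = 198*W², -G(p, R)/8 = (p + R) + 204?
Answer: -9584832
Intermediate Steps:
G(p, R) = -1632 - 8*R - 8*p (G(p, R) = -8*((p + R) + 204) = -8*((R + p) + 204) = -8*(204 + R + p) = -1632 - 8*R - 8*p)
G(0*(-6) + 0, 0) - M(-220) = (-1632 - 8*0 - 8*(0*(-6) + 0)) - 198*(-220)² = (-1632 + 0 - 8*(0 + 0)) - 198*48400 = (-1632 + 0 - 8*0) - 1*9583200 = (-1632 + 0 + 0) - 9583200 = -1632 - 9583200 = -9584832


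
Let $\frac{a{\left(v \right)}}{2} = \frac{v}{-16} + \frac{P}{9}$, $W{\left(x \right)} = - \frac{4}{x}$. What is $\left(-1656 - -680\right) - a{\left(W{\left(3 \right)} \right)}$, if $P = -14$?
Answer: $- \frac{17515}{18} \approx -973.06$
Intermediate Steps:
$a{\left(v \right)} = - \frac{28}{9} - \frac{v}{8}$ ($a{\left(v \right)} = 2 \left(\frac{v}{-16} - \frac{14}{9}\right) = 2 \left(v \left(- \frac{1}{16}\right) - \frac{14}{9}\right) = 2 \left(- \frac{v}{16} - \frac{14}{9}\right) = 2 \left(- \frac{14}{9} - \frac{v}{16}\right) = - \frac{28}{9} - \frac{v}{8}$)
$\left(-1656 - -680\right) - a{\left(W{\left(3 \right)} \right)} = \left(-1656 - -680\right) - \left(- \frac{28}{9} - \frac{\left(-4\right) \frac{1}{3}}{8}\right) = \left(-1656 + 680\right) - \left(- \frac{28}{9} - \frac{\left(-4\right) \frac{1}{3}}{8}\right) = -976 - \left(- \frac{28}{9} - - \frac{1}{6}\right) = -976 - \left(- \frac{28}{9} + \frac{1}{6}\right) = -976 - - \frac{53}{18} = -976 + \frac{53}{18} = - \frac{17515}{18}$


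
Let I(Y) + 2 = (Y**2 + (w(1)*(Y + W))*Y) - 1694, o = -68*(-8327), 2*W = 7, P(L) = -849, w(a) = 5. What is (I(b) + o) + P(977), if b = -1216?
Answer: 9414347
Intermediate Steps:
W = 7/2 (W = (1/2)*7 = 7/2 ≈ 3.5000)
o = 566236
I(Y) = -1696 + Y**2 + Y*(35/2 + 5*Y) (I(Y) = -2 + ((Y**2 + (5*(Y + 7/2))*Y) - 1694) = -2 + ((Y**2 + (5*(7/2 + Y))*Y) - 1694) = -2 + ((Y**2 + (35/2 + 5*Y)*Y) - 1694) = -2 + ((Y**2 + Y*(35/2 + 5*Y)) - 1694) = -2 + (-1694 + Y**2 + Y*(35/2 + 5*Y)) = -1696 + Y**2 + Y*(35/2 + 5*Y))
(I(b) + o) + P(977) = ((-1696 + 6*(-1216)**2 + (35/2)*(-1216)) + 566236) - 849 = ((-1696 + 6*1478656 - 21280) + 566236) - 849 = ((-1696 + 8871936 - 21280) + 566236) - 849 = (8848960 + 566236) - 849 = 9415196 - 849 = 9414347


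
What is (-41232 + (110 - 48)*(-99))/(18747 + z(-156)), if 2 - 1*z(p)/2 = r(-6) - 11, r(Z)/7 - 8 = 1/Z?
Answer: -14211/5599 ≈ -2.5381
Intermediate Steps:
r(Z) = 56 + 7/Z
z(p) = -251/3 (z(p) = 4 - 2*((56 + 7/(-6)) - 11) = 4 - 2*((56 + 7*(-1/6)) - 11) = 4 - 2*((56 - 7/6) - 11) = 4 - 2*(329/6 - 11) = 4 - 2*263/6 = 4 - 263/3 = -251/3)
(-41232 + (110 - 48)*(-99))/(18747 + z(-156)) = (-41232 + (110 - 48)*(-99))/(18747 - 251/3) = (-41232 + 62*(-99))/(55990/3) = (-41232 - 6138)*(3/55990) = -47370*3/55990 = -14211/5599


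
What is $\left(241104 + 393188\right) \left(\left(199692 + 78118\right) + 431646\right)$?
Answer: $450002265152$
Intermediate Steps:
$\left(241104 + 393188\right) \left(\left(199692 + 78118\right) + 431646\right) = 634292 \left(277810 + 431646\right) = 634292 \cdot 709456 = 450002265152$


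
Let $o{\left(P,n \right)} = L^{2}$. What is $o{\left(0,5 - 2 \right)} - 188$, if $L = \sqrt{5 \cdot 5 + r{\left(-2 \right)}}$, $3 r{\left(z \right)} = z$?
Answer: $- \frac{491}{3} \approx -163.67$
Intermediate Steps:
$r{\left(z \right)} = \frac{z}{3}$
$L = \frac{\sqrt{219}}{3}$ ($L = \sqrt{5 \cdot 5 + \frac{1}{3} \left(-2\right)} = \sqrt{25 - \frac{2}{3}} = \sqrt{\frac{73}{3}} = \frac{\sqrt{219}}{3} \approx 4.9329$)
$o{\left(P,n \right)} = \frac{73}{3}$ ($o{\left(P,n \right)} = \left(\frac{\sqrt{219}}{3}\right)^{2} = \frac{73}{3}$)
$o{\left(0,5 - 2 \right)} - 188 = \frac{73}{3} - 188 = - \frac{491}{3}$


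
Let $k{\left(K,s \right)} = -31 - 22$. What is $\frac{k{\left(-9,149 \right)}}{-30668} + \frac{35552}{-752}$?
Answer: $- \frac{68141805}{1441396} \approx -47.275$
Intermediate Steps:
$k{\left(K,s \right)} = -53$
$\frac{k{\left(-9,149 \right)}}{-30668} + \frac{35552}{-752} = - \frac{53}{-30668} + \frac{35552}{-752} = \left(-53\right) \left(- \frac{1}{30668}\right) + 35552 \left(- \frac{1}{752}\right) = \frac{53}{30668} - \frac{2222}{47} = - \frac{68141805}{1441396}$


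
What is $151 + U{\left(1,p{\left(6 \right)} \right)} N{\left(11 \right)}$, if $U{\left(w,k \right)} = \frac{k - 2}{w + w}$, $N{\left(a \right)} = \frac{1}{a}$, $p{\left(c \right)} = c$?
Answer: $\frac{1663}{11} \approx 151.18$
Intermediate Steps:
$U{\left(w,k \right)} = \frac{-2 + k}{2 w}$
$151 + U{\left(1,p{\left(6 \right)} \right)} N{\left(11 \right)} = 151 + \frac{\frac{1}{2} \cdot 1^{-1} \left(-2 + 6\right)}{11} = 151 + \frac{1}{2} \cdot 1 \cdot 4 \cdot \frac{1}{11} = 151 + 2 \cdot \frac{1}{11} = 151 + \frac{2}{11} = \frac{1663}{11}$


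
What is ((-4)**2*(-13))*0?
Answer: 0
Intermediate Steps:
((-4)**2*(-13))*0 = (16*(-13))*0 = -208*0 = 0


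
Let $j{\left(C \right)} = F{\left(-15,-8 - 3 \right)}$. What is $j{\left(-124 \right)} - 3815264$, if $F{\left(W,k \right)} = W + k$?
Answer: $-3815290$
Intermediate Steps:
$j{\left(C \right)} = -26$ ($j{\left(C \right)} = -15 - 11 = -26$)
$j{\left(-124 \right)} - 3815264 = -26 - 3815264 = -3815290$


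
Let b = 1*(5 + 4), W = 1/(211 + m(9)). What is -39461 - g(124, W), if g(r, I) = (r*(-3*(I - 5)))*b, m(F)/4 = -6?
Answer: -10506239/187 ≈ -56183.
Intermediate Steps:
m(F) = -24 (m(F) = 4*(-6) = -24)
W = 1/187 (W = 1/(211 - 24) = 1/187 ≈ 0.0053476)
b = 9 (b = 1*9 = 9)
g(r, I) = 9*r*(15 - 3*I) (g(r, I) = (r*(-3*(I - 5)))*9 = (r*(-3*(-5 + I)))*9 = (r*(15 - 3*I))*9 = 9*r*(15 - 3*I))
-39461 - g(124, W) = -39461 - 27*124*(5 - 1*1/187) = -39461 - 27*124*(5 - 1/187) = -39461 - 27*124*934/187 = -39461 - 1*3127032/187 = -39461 - 3127032/187 = -10506239/187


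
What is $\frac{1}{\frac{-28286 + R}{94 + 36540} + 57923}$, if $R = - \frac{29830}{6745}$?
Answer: $\frac{1300507}{75328262651} \approx 1.7265 \cdot 10^{-5}$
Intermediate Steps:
$R = - \frac{314}{71}$ ($R = \left(-29830\right) \frac{1}{6745} = - \frac{314}{71} \approx -4.4225$)
$\frac{1}{\frac{-28286 + R}{94 + 36540} + 57923} = \frac{1}{\frac{-28286 - \frac{314}{71}}{94 + 36540} + 57923} = \frac{1}{- \frac{2008620}{71 \cdot 36634} + 57923} = \frac{1}{\left(- \frac{2008620}{71}\right) \frac{1}{36634} + 57923} = \frac{1}{- \frac{1004310}{1300507} + 57923} = \frac{1}{\frac{75328262651}{1300507}} = \frac{1300507}{75328262651}$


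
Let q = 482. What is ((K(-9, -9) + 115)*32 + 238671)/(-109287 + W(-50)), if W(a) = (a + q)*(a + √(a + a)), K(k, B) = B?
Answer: -3520322209/1905563241 - 38730080*I/635187747 ≈ -1.8474 - 0.060974*I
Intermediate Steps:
W(a) = (482 + a)*(a + √2*√a) (W(a) = (a + 482)*(a + √(a + a)) = (482 + a)*(a + √(2*a)) = (482 + a)*(a + √2*√a))
((K(-9, -9) + 115)*32 + 238671)/(-109287 + W(-50)) = ((-9 + 115)*32 + 238671)/(-109287 + ((-50)² + 482*(-50) + √2*(-50)^(3/2) + 482*√2*√(-50))) = (106*32 + 238671)/(-109287 + (2500 - 24100 + √2*(-250*I*√2) + 482*√2*(5*I*√2))) = (3392 + 238671)/(-109287 + (2500 - 24100 - 500*I + 4820*I)) = 242063/(-109287 + (-21600 + 4320*I)) = 242063/(-130887 + 4320*I) = 242063*((-130887 - 4320*I)/17150069169) = 242063*(-130887 - 4320*I)/17150069169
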